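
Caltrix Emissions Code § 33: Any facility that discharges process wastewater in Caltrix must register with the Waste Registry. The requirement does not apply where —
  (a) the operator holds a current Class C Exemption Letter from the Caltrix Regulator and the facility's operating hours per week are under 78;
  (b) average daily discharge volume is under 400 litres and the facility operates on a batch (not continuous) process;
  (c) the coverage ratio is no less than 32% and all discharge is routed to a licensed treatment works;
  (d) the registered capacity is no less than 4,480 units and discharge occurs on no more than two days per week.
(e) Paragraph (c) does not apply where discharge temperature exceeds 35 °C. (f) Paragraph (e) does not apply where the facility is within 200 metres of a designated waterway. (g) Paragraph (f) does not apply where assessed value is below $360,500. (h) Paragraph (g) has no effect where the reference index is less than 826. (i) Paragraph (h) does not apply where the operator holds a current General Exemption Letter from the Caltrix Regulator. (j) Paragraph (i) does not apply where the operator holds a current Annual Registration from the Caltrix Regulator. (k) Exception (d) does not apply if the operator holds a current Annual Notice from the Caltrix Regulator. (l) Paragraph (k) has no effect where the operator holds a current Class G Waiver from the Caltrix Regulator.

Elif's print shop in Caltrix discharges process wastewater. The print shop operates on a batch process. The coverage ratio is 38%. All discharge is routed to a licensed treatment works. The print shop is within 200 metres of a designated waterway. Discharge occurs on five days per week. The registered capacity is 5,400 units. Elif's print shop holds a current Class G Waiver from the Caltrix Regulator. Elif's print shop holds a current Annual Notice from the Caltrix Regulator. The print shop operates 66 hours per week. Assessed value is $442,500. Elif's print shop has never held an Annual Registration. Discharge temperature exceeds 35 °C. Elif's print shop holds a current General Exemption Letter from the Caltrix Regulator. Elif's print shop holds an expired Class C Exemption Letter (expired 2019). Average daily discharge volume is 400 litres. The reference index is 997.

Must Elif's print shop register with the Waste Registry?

No — exception (c) applies; Elif's print shop is not required to register with the Waste Registry.

Exception (a) does not apply: no current Class C Exemption Letter is held.
Exception (b) requires that average daily discharge volume is under 400 litres; but average daily discharge volume is 400 litres, not under 400 litres, so (b) is unavailable.
All of (c)'s requirements are met (the coverage ratio is 38%, meeting the 32% threshold; discharge is routed to a licensed treatment works). As to paragraphs (e)–(j): (e) is triggered (discharge temperature exceeds 35 °C), but is overridden by (f): (f) is triggered — the print shop is within 200 m of a designated waterway. (g), which would lift (f), does not operate here — assessed value is $442,500, not below $360,500. So (c) applies.
Exception (d) requires that discharge occurs on no more than two days per week; but discharge occurs on five days per week, so (d) is unavailable.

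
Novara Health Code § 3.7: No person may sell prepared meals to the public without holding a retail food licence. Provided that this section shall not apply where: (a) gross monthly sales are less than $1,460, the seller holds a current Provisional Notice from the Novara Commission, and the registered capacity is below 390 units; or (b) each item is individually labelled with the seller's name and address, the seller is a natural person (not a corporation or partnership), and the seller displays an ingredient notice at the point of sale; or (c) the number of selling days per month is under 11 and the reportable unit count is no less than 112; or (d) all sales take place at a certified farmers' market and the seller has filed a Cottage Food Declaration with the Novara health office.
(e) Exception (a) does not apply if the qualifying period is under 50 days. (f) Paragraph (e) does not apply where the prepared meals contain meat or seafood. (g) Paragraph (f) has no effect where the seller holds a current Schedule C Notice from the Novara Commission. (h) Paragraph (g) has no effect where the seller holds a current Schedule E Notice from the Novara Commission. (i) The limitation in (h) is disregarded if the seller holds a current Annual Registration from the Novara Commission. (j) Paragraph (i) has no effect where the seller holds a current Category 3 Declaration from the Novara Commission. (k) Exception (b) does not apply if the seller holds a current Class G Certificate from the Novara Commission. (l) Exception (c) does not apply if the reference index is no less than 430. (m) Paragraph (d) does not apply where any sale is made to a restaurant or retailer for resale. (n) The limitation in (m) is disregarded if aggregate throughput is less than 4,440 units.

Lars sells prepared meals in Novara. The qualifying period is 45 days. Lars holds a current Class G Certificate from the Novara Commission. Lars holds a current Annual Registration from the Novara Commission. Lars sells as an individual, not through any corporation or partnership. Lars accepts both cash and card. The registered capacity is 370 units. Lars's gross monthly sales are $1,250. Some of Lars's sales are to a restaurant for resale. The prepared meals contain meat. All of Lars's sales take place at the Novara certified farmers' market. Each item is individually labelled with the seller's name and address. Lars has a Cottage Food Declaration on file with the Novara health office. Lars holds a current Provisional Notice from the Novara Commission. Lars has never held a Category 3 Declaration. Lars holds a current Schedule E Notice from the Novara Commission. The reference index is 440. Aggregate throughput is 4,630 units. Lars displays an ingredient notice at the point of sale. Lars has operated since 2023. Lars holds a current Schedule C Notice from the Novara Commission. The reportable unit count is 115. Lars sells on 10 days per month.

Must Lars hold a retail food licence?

Yes — Lars must hold a retail food licence.

Exception (a) is satisfied on its face — gross monthly sales are $1,250, less than the $1,460 limit; a current Provisional Notice is held; the registered capacity is 370 units, below the 390 units limit. However, paragraphs (e)–(j) must be considered: (e) is engaged — the qualifying period is 45 days, under the 50 days limit. (f) applies (the prepared meals contain meat), but is set aside by (g): (g) applies — a current Schedule C Notice is held. (h) is triggered (a current Schedule E Notice is held), but yields to (i): (i) applies — a current Annual Registration is held. (j), which would lift (i), is not triggered — no current Category 3 Declaration is held. So (a) is unavailable.
Exception (b)'s conditions are all satisfied: items are individually labelled; the seller is a natural person; an ingredient notice is displayed. Turning to paragraph (k): (k) operates — a current Class G Certificate is held. Exception (b) does not apply.
Exception (c) is satisfied on its face — the number of selling days per month is 10, under the 11 limit; the reportable unit count is 115, meeting the 112 threshold. But: (l) operates against (c): the reference index is 440, meeting the 430 threshold. Exception (c) does not apply.
Exception (d) is satisfied on its face — all sales are at a certified farmers' market; a Cottage Food Declaration is on file. Turning to paragraphs (m)–(n): (m) applies — some sales are to a restaurant for resale. (n) is not triggered (aggregate throughput is 4,630 units, not less than 4,440 units), so (m) stands. So (d) is unavailable.
None of the exceptions is available; § 3.7 applies in full.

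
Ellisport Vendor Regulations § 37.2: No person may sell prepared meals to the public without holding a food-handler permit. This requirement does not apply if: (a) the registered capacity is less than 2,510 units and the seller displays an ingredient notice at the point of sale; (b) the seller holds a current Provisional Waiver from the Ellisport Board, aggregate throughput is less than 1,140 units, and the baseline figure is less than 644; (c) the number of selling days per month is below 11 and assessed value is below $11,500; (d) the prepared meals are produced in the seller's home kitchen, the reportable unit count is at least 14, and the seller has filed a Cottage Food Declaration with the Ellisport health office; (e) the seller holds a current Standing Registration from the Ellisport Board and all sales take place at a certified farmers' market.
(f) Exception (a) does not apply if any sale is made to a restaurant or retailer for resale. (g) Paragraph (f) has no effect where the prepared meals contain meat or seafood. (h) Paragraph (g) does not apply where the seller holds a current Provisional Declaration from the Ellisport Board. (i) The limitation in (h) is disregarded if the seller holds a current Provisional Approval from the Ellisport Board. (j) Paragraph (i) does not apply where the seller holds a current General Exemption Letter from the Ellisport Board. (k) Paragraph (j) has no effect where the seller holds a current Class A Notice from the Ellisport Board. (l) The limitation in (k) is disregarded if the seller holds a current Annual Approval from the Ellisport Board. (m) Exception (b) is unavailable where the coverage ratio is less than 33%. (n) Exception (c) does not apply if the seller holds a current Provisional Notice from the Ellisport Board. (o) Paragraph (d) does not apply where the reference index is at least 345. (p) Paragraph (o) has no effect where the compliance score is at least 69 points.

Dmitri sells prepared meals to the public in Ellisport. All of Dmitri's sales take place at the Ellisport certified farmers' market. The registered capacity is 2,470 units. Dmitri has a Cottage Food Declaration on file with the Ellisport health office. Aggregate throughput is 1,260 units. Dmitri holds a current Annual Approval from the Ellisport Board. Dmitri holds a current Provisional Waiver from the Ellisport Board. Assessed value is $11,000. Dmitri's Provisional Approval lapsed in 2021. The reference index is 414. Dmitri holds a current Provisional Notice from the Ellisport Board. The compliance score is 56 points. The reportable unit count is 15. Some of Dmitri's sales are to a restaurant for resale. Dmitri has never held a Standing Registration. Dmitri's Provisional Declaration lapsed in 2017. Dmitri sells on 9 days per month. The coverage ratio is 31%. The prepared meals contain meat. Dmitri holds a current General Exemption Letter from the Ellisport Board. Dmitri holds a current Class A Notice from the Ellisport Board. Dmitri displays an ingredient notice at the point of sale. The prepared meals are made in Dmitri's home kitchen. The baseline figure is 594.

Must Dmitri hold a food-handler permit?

Exception (a)'s conditions are all satisfied: the registered capacity is 2,470 units, less than the 2,510 units limit; an ingredient notice is displayed. Considering the limiting provisions: (f) would limit (a) — some sales are to a restaurant for resale — but (g) sets (f) aside: (g) applies — the prepared meals contain meat. (h), which would lift (g), is inapplicable — the Provisional Declaration is not current. Exception (a) stands.
Exception (b) requires that aggregate throughput is less than 1,140 units; but aggregate throughput is 1,260 units, not less than 1,140 units, so (b) is unavailable.
Exception (c) is satisfied on its face — the number of selling days per month is 9, below the 11 limit; assessed value is $11,000, below the $11,500 limit. However, paragraph (n) must be considered: (n) is triggered — a current Provisional Notice is held. Exception (c) does not apply.
Exception (d): the prepared meals are home-kitchen produced; the reportable unit count is 15, meeting the 14 threshold; a Cottage Food Declaration is on file — every condition holds. Turning to paragraphs (o)–(p): (o) operates against (d): the reference index is 414, meeting the 345 threshold. (p), which would lift (o), is not engaged — the compliance score is 56 points, short of 69 points. So (d) is unavailable.
Exception (e) fails — there is no Standing Registration in force.

No — exception (a) applies; Dmitri is not required to hold a food-handler permit.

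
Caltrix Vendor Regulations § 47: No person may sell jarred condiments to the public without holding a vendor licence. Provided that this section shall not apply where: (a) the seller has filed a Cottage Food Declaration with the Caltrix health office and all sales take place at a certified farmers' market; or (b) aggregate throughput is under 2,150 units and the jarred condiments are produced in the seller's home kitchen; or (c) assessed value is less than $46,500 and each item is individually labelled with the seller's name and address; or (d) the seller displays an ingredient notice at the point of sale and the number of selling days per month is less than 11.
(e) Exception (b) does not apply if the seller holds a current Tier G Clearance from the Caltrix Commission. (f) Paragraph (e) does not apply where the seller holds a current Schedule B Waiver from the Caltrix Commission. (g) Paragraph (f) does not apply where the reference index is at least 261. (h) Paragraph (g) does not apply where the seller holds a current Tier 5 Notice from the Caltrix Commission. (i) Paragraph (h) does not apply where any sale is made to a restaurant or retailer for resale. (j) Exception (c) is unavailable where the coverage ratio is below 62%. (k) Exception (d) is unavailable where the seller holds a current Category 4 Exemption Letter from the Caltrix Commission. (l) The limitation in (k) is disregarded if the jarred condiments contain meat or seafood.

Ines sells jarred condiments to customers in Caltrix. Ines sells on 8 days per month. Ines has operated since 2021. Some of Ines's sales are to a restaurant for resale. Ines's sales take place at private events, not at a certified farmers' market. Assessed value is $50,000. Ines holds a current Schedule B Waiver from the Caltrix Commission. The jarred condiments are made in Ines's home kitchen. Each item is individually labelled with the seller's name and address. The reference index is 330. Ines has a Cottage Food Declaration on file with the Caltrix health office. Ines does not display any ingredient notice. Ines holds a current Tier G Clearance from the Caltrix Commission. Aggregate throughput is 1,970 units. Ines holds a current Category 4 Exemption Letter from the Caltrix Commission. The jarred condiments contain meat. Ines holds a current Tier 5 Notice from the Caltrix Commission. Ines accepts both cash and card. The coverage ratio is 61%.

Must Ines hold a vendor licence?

Exception (a) requires that all sales take place at a certified farmers' market; but sales are at private events, not a certified farmers' market, so (a) is unavailable.
Exception (b)'s conditions are all satisfied: aggregate throughput is 1,970 units, under the 2,150 units limit; the jarred condiments are home-kitchen produced. Turning to paragraphs (e)–(i): (e) operates against (b): a current Tier G Clearance is held. (f) would limit (e) — a current Schedule B Waiver is held — but (g) sets (f) aside: (g) operates against (f): the reference index is 330, meeting the 261 threshold. (h) is engaged (a current Tier 5 Notice is held), but is itself disapplied by (i): (i) is engaged — some sales are to a restaurant for resale. Exception (b) does not apply.
Exception (c) fails — assessed value is $50,000, not less than $46,500.
Exception (d) does not apply: no ingredient notice is displayed.
No exception displaces § 47.

Yes — Ines must hold a vendor licence.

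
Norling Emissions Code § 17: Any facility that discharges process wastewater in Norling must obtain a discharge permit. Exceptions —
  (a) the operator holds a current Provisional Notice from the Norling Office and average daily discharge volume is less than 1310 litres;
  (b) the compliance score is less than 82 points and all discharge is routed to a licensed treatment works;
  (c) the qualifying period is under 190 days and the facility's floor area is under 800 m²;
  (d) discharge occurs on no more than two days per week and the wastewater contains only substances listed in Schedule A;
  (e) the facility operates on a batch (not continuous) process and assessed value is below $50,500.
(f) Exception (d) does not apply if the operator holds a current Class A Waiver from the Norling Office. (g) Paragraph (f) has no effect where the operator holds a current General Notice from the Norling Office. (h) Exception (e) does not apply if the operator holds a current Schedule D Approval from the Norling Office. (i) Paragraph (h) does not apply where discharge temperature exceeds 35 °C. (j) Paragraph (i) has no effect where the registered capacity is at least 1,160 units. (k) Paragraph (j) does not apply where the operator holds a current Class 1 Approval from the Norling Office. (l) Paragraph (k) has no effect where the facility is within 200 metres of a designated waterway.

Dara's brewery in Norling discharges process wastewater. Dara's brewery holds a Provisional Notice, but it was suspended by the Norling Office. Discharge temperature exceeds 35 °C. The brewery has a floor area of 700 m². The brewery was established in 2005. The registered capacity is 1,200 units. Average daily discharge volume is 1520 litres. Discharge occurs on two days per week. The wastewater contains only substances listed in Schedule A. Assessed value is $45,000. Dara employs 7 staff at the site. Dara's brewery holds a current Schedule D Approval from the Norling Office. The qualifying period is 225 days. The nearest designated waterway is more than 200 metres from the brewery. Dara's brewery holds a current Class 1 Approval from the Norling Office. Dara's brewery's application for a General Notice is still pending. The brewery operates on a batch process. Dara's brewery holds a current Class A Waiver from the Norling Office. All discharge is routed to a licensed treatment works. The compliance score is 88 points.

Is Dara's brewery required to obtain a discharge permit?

No — exception (e) applies; Dara's brewery is not required to obtain a discharge permit.

Exception (a) fails — the Provisional Notice is not current.
Exception (b) fails — the compliance score is 88 points, not less than 82 points.
Exception (c) fails — the qualifying period is 225 days, not under 190 days.
All of (d)'s requirements are met (discharge occurs on no more than two days per week; the wastewater is Schedule-A-only). Turning to paragraphs (f)–(g): (f) operates — a current Class A Waiver is held. (g) is inapplicable (no current General Notice is held), so (f) stands. (d) is therefore removed.
Exception (e): the facility operates on a batch process; assessed value is $45,000, below the $50,500 limit — every condition holds. Considering the limiting provisions: (h) would limit (e) — a current Schedule D Approval is held — but (i) sets (h) aside: (i) operates — discharge temperature exceeds 35 °C. (j) operates (the registered capacity is 1,200 units, meeting the 1,160 units threshold), but is overridden by (k): (k) is triggered — a current Class 1 Approval is held. (l) is not triggered (the brewery is more than 200 m from any designated waterway), so (k) stands. Exception (e) stands.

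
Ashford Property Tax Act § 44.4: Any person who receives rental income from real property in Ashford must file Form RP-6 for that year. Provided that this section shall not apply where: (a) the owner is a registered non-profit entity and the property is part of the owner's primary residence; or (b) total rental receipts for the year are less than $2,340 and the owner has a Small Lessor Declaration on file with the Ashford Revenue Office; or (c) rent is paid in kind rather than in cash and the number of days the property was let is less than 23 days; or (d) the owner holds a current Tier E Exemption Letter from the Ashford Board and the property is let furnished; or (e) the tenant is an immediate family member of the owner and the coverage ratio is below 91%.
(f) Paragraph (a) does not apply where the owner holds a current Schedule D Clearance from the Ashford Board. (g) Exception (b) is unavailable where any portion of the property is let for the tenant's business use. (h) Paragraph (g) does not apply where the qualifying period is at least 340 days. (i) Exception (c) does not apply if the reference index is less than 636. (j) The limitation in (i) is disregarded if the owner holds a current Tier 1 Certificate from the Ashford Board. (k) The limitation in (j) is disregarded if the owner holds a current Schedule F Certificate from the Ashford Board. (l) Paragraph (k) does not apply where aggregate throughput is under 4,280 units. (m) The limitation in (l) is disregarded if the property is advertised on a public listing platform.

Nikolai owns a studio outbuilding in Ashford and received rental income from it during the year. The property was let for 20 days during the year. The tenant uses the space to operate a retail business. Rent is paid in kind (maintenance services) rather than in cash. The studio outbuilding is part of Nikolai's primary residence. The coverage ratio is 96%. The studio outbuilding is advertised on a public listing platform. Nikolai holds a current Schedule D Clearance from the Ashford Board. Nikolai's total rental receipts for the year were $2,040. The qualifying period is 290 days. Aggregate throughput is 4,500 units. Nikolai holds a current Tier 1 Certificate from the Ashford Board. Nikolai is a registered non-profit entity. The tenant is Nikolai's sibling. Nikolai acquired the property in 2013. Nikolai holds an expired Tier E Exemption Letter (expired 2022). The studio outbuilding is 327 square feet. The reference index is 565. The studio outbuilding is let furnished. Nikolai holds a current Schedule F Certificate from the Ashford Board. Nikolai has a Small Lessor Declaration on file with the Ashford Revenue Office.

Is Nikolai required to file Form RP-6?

Exception (a) is satisfied on its face — Nikolai is a registered non-profit; the studio outbuilding is part of the primary residence. However, paragraph (f) must be considered: (f) applies — a current Schedule D Clearance is held. So (a) is unavailable.
All of (b)'s requirements are met (total rental receipts for the year are $2,040, less than the $2,340 limit; a Small Lessor Declaration is on file). However, paragraphs (g)–(h) must be considered: (g) is engaged — the space is let for business use. (h) does not operate here (the qualifying period is 290 days, short of 340 days), so (g) stands. So (b) is unavailable.
Exception (c)'s conditions are all satisfied: rent is paid in kind; the number of days the property was let is 20 days, less than the 23 days limit. Turning to paragraphs (i)–(m): (i) operates against (c): the reference index is 565, less than the 636 limit. (j) would limit (i) — a current Tier 1 Certificate is held — but (k) sets (j) aside: (k) operates against (j): a current Schedule F Certificate is held. (l), which would lift (k), is not engaged — aggregate throughput is 4,500 units, not under 4,280 units. Exception (c) does not apply.
Exception (d) fails — the Tier E Exemption Letter is not current.
Exception (e) does not apply: the coverage ratio is 96%, not below 91%.
No exception is made out. Nikolai falls within the general rule.

Yes — Nikolai must file Form RP-6.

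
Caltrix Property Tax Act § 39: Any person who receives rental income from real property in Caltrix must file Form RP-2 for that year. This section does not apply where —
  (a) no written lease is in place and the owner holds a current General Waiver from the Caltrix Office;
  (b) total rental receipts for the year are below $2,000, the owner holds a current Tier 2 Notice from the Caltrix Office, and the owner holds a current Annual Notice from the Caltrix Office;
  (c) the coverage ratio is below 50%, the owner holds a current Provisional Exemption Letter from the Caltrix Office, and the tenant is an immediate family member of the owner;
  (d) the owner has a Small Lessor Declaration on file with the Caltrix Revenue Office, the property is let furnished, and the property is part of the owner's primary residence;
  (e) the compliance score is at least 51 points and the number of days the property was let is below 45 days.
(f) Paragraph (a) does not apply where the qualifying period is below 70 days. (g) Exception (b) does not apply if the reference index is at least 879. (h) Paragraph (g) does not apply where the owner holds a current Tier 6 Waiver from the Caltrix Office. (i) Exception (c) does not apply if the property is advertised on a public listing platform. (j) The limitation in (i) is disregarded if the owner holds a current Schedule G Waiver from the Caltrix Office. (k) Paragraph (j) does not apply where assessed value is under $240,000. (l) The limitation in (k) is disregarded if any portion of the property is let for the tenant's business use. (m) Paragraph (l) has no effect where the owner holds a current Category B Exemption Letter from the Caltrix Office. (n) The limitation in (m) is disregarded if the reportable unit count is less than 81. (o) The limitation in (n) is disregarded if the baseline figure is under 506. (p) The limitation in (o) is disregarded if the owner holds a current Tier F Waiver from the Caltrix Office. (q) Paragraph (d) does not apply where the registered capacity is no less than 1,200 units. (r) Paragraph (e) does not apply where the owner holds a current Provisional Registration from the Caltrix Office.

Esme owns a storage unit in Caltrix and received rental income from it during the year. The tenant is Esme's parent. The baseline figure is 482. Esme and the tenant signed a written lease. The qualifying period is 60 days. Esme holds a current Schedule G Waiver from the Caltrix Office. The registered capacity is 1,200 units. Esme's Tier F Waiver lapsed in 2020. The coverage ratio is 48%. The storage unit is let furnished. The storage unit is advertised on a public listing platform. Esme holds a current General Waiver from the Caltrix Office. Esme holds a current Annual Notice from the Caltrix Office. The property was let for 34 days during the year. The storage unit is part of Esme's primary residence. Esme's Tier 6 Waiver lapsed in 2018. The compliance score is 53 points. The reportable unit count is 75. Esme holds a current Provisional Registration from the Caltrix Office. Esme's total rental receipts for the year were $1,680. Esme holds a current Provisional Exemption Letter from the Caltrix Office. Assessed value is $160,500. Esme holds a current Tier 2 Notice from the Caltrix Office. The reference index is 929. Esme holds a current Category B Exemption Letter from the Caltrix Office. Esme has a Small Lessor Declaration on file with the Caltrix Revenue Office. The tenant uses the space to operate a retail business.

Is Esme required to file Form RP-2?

Yes — Esme must file Form RP-2.

Exception (a) requires that no written lease is in place; but a written lease is in place, so (a) is unavailable.
Exception (b)'s conditions are all satisfied: total rental receipts for the year are $1,680, below the $2,000 limit; a current Tier 2 Notice is held; a current Annual Notice is held. But: (g) operates against (b): the reference index is 929, meeting the 879 threshold. (h) is not engaged (no current Tier 6 Waiver is held), so (g) stands. Exception (b) does not apply.
All of (c)'s requirements are met (the coverage ratio is 48%, below the 50% limit; a current Provisional Exemption Letter is held; the tenant is an immediate family member). But: (i) operates against (c): the property is publicly advertised. (j) operates (a current Schedule G Waiver is held), but is overridden by (k): (k) is triggered — assessed value is $160,500, under the $240,000 limit. (l) would limit (k) — the space is let for business use — but (m) sets (l) aside: (m) operates — a current Category B Exemption Letter is held. (n) would limit (m) — the reportable unit count is 75, less than the 81 limit — but (o) sets (n) aside: (o) applies — the baseline figure is 482, under the 506 limit. (p), which would lift (o), is inapplicable — no current Tier F Waiver is held. Exception (c) does not apply.
Exception (d)'s conditions are all satisfied: a Small Lessor Declaration is on file; the property is let furnished; the storage unit is part of the primary residence. However, paragraph (q) must be considered: (q) operates against (d): the registered capacity is 1,200 units, meeting the 1,200 units threshold. So (d) is unavailable.
Exception (e): the compliance score is 53 points, meeting the 51 points threshold; the number of days the property was let is 34 days, below the 45 days limit — every condition holds. However, paragraph (r) must be considered: (r) is triggered — a current Provisional Registration is held. Exception (e) does not apply.
No exception displaces § 39.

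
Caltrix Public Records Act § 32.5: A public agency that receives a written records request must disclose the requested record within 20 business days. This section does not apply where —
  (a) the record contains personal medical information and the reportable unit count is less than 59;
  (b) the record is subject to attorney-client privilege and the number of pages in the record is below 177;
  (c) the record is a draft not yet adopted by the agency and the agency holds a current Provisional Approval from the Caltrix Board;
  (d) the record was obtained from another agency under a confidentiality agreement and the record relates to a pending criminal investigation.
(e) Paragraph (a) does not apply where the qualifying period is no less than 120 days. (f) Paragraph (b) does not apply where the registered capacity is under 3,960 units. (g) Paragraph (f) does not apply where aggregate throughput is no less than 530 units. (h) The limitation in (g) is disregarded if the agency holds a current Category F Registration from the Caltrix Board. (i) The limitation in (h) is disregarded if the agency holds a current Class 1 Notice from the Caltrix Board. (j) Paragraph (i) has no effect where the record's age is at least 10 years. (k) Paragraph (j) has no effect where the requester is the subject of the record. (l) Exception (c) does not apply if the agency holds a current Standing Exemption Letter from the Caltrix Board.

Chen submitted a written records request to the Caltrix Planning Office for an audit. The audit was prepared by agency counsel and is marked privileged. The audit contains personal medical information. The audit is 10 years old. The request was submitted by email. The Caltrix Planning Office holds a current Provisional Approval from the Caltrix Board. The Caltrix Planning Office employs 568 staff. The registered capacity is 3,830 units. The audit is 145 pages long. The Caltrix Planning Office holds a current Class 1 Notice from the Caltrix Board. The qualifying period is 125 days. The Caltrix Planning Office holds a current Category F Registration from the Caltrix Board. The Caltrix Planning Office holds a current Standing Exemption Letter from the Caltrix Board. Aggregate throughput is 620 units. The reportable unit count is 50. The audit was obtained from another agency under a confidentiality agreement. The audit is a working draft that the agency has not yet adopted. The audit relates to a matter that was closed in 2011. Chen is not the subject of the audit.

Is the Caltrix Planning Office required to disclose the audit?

Yes — the Caltrix Planning Office must disclose the audit.

All of (a)'s requirements are met (the audit contains personal medical information; the reportable unit count is 50, less than the 59 limit). But applying paragraph (e): (e) operates against (a): the qualifying period is 125 days, meeting the 120 days threshold. (a) is therefore removed.
Exception (b) is satisfied on its face — the audit is privileged; the number of pages in the record is 145, below the 177 limit. But: (f) operates against (b): the registered capacity is 3,830 units, under the 3,960 units limit. (g) applies (aggregate throughput is 620 units, meeting the 530 units threshold), but is set aside by (h): (h) is triggered — a current Category F Registration is held. (i) applies (a current Class 1 Notice is held), but is set aside by (j): (j) is engaged — the record's age is 10 years, meeting the 10 years threshold. (k) is inapplicable (Chen is not the subject of the audit), so (j) stands. Exception (b) does not apply.
Exception (c)'s conditions are all satisfied: the audit is an unadopted draft; a current Provisional Approval is held. But: (l) operates against (c): a current Standing Exemption Letter is held. (c) is therefore removed.
Exception (d) fails — the audit relates to a closed matter.
Every exception is unavailable, so the rule governs.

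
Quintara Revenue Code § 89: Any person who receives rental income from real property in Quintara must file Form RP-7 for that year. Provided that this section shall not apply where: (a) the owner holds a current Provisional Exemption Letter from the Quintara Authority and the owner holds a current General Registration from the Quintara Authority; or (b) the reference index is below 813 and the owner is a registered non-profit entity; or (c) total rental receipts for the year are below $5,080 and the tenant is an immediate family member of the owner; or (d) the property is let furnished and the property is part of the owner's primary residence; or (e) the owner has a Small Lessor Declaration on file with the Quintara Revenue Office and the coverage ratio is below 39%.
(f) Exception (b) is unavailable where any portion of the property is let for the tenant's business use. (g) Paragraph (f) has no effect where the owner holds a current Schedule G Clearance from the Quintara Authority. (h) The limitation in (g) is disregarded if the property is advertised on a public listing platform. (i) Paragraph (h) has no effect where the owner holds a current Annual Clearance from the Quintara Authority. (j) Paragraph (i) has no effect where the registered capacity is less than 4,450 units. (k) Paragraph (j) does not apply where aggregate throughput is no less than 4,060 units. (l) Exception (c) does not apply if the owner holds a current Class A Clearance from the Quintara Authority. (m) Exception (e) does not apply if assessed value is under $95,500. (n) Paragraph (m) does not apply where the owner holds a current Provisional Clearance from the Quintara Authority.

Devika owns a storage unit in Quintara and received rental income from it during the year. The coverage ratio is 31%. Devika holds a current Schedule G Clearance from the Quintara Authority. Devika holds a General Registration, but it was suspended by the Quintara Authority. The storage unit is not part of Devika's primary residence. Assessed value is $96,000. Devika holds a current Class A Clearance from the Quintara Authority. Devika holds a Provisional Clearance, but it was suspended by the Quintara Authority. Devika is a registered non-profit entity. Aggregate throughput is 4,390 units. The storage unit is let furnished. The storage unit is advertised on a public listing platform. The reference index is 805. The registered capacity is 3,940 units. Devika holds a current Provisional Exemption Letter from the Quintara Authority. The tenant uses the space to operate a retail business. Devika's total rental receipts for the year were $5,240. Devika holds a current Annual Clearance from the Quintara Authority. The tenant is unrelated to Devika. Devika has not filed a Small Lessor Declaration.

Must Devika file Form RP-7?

No — exception (b) applies; Devika is not required to file Form RP-7.

Exception (a) requires that the owner holds a current General Registration from the Quintara Authority; but the General Registration is not current, so (a) is unavailable.
Exception (b) is satisfied on its face — the reference index is 805, below the 813 limit; Devika is a registered non-profit. Applying paragraphs (f)–(k): (f) would limit (b) — the space is let for business use — but (g) sets (f) aside: (g) is engaged — a current Schedule G Clearance is held. (h) applies (the property is publicly advertised), but is itself disapplied by (i): (i) operates against (h): a current Annual Clearance is held. (j) is triggered (the registered capacity is 3,940 units, less than the 4,450 units limit), but is overridden by (k): (k) is engaged — aggregate throughput is 4,390 units, meeting the 4,060 units threshold. (b) remains available.
Exception (c) fails — total rental receipts for the year are $5,240, not below $5,080.
Exception (d) requires that the property is part of the owner's primary residence; but the storage unit is not part of the primary residence, so (d) is unavailable.
Exception (e) requires that the owner has a Small Lessor Declaration on file with the Quintara Revenue Office; but no Small Lessor Declaration is on file, so (e) is unavailable.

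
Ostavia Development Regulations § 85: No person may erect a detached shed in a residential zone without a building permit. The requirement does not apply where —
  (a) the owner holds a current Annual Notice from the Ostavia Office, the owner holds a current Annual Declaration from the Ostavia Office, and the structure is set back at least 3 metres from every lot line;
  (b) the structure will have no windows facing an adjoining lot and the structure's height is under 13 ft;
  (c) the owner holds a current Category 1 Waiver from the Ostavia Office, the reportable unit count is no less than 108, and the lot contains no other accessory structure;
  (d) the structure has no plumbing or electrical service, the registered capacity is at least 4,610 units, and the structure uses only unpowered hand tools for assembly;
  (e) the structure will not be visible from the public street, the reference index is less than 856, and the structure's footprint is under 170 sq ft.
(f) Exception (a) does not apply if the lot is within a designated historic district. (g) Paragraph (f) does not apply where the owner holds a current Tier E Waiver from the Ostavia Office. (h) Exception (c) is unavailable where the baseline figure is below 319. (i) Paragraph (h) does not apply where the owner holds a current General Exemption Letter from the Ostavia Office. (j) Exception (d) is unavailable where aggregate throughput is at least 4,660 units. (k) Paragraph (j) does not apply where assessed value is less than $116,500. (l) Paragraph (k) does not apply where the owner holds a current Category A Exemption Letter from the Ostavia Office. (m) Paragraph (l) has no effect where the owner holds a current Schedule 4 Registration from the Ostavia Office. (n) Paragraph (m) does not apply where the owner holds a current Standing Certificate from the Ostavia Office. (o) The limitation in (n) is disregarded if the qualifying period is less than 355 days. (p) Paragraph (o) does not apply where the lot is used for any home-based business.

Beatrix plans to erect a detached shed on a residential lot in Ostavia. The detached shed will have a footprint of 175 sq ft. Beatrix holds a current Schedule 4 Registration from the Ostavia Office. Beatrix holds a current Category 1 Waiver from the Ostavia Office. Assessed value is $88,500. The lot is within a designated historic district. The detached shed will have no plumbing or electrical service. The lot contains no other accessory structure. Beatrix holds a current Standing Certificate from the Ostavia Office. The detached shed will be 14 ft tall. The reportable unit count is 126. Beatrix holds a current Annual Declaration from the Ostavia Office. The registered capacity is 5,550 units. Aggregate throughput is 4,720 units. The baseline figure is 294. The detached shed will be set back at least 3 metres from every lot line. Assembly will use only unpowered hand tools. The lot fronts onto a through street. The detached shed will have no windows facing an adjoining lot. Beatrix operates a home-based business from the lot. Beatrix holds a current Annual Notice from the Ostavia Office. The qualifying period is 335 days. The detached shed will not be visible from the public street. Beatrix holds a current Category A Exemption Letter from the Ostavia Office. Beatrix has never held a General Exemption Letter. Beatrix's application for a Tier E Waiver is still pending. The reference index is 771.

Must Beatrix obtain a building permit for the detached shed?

Yes — Beatrix must obtain a building permit.

Exception (a)'s conditions are all satisfied: a current Annual Notice is held; a current Annual Declaration is held; the setback is at least 3 m on every side. But applying paragraphs (f)–(g): (f) is triggered — the lot is in a historic district. (g), which would lift (f), is not triggered — no current Tier E Waiver is held. (a) is therefore removed.
Exception (b) does not apply: the structure's height is 14 ft, not under 13 ft.
Exception (c): a current Category 1 Waiver is held; the reportable unit count is 126, meeting the 108 threshold; the lot has no other accessory structure — every condition holds. But applying paragraphs (h)–(i): (h) operates against (c): the baseline figure is 294, below the 319 limit. (i), which would lift (h), is not engaged — no current General Exemption Letter is held. So (c) is unavailable.
Exception (d): there is no plumbing or electrical service; the registered capacity is 5,550 units, meeting the 4,610 units threshold; assembly uses only hand tools — every condition holds. But: (j) operates against (d): aggregate throughput is 4,720 units, meeting the 4,660 units threshold. (k) is triggered (assessed value is $88,500, less than the $116,500 limit), but is overridden by (l): (l) operates against (k): a current Category A Exemption Letter is held. (m) is triggered (a current Schedule 4 Registration is held), but yields to (n): (n) operates against (m): a current Standing Certificate is held. (o) would limit (n) — the qualifying period is 335 days, less than the 355 days limit — but (p) sets (o) aside: (p) operates against (o): a home-based business operates on the lot. (d) is therefore removed.
Exception (e) requires that the structure's footprint is under 170 sq ft; but the structure's footprint is 175 sq ft, not under 170 sq ft, so (e) is unavailable.
No exception displaces § 85.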